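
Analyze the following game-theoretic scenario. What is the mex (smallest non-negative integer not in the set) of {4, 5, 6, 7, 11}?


Set = {4, 5, 6, 7, 11}
0 is NOT in the set. This is the mex.
mex = 0

0


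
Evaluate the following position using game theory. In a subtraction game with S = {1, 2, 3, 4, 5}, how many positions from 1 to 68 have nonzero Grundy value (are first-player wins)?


Subtraction set S = {1, 2, 3, 4, 5}, so G(n) = n mod 6.
G(n) = 0 when n is a multiple of 6.
Multiples of 6 in [1, 68]: 11
N-positions (nonzero Grundy) = 68 - 11 = 57

57


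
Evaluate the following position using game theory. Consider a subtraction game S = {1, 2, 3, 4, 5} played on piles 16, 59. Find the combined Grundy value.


Subtraction set: {1, 2, 3, 4, 5}
For this subtraction set, G(n) = n mod 6 (period = max + 1 = 6).
Pile 1 (size 16): G(16) = 16 mod 6 = 4
Pile 2 (size 59): G(59) = 59 mod 6 = 5
Total Grundy value = XOR of all: 4 XOR 5 = 1

1


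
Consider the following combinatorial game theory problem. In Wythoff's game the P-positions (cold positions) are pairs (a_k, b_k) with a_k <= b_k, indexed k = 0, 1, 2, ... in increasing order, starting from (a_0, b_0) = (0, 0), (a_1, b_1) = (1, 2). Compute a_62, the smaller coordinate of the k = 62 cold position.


By Wythoff's theorem, a_k = floor(k * phi) and b_k = floor(k * phi^2) = a_k + k, where phi = (1 + sqrt(5))/2 is the golden ratio.
phi = (1 + sqrt(5))/2 = 1.618034
k = 62
k * phi = 62 * 1.618034 = 100.318107
a_62 = floor(k * phi) = 100

100


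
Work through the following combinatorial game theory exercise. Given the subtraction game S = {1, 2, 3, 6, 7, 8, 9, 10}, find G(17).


The subtraction set is S = {1, 2, 3, 6, 7, 8, 9, 10}.
G(k) = mex{ G(k - s) : s in S, s <= k }. We compute iteratively: G(0) = 0.
G(1) = mex({0}) = 1
G(2) = mex({0, 1}) = 2
G(3) = mex({0, 1, 2}) = 3
G(4) = mex({1, 2, 3}) = 0
G(5) = mex({0, 2, 3}) = 1
G(6) = mex({0, 1, 3}) = 2
G(7) = mex({0, 1, 2}) = 3
G(8) = mex({0, 1, 2, 3}) = 4
G(9) = mex({0, 1, 2, 3, 4}) = 5
G(10) = mex({0, 1, 2, 3, 4, 5}) = 6
G(11) = mex({0, 1, 2, 3, 4, 5, 6}) = 7
G(12) = mex({0, 1, 2, 3, 5, 6, 7}) = 4
G(13) = mex({0, 1, 2, 3, 4, 6, 7}) = 5
G(14) = mex({0, 1, 2, 3, 4, 5, 7}) = 6
G(15) = mex({1, 2, 3, 4, 5, 6}) = 0
G(16) = mex({0, 2, 3, 4, 5, 6}) = 1
G(17) = mex({0, 1, 3, 4, 5, 6, 7}) = 2
Therefore G(17) = 2.

2


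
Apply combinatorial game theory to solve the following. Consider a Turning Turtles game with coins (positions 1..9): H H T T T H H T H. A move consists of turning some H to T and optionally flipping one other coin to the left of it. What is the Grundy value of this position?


Coins: H H T T T H H T H
Key fact: a single head at position k behaves exactly like a Nim heap of size k (turning it to T and optionally flipping a coin at j < k corresponds to moving the heap from k to j, or to 0), and heads combine as a disjunctive sum (two heads at the same place would cancel, matching j XOR j = 0). So the Nim-value is the XOR of the 1-indexed positions of the heads.
Face-up positions (1-indexed): [1, 2, 6, 7, 9]
XOR 0 with 1: 0 XOR 1 = 1
XOR 1 with 2: 1 XOR 2 = 3
XOR 3 with 6: 3 XOR 6 = 5
XOR 5 with 7: 5 XOR 7 = 2
XOR 2 with 9: 2 XOR 9 = 11
Nim-value = 11

11


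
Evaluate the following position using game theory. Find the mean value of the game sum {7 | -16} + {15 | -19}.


G1 = {7 | -16}, G2 = {15 | -19}
Each is a switch {a | b} with numbers a > b; its mean value is (a + b)/2, and mean value is additive over game sums: m(G1 + G2) = m(G1) + m(G2).
Mean of G1 = (7 + (-16))/2 = -9/2 = -9/2
Mean of G2 = (15 + (-19))/2 = -4/2 = -2
Mean of G1 + G2 = -9/2 + -2 = -13/2

-13/2


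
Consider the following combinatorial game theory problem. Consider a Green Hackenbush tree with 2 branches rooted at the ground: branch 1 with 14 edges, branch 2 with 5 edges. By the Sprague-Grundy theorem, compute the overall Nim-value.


The tree has 2 branches from the ground vertex.
In Green Hackenbush, the Nim-value of a simple path of length k is k.
Branch 1: length 14, Nim-value = 14
Branch 2: length 5, Nim-value = 5
Total Nim-value = XOR of all branch values:
0 XOR 14 = 14
14 XOR 5 = 11
Nim-value of the tree = 11

11


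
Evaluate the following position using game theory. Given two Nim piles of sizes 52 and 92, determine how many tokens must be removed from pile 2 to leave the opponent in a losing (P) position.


Piles: 52 and 92
Current XOR: 52 XOR 92 = 104 (non-zero, so this is an N-position).
To make the XOR zero, we need to find a move that balances the piles.
For pile 2 (size 92): target = 92 XOR 104 = 52
We reduce pile 2 from 92 to 52.
Tokens removed: 92 - 52 = 40
Verification: 52 XOR 52 = 0

40


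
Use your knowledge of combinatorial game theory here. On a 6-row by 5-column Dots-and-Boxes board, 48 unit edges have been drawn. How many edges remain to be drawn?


Grid: 6 x 5 boxes, i.e. 7 rows and 6 columns of dots.
Horizontal edges: (rows + 1) * cols = 7 * 5 = 35
Vertical edges: rows * (cols + 1) = 6 * 6 = 36
Total edges: 35 + 36 = 71
Edges drawn: 48
Remaining: 71 - 48 = 23

23


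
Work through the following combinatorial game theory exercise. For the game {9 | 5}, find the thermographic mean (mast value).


Game = {9 | 5}, a switch {a | b} with numbers a > b.
Its thermograph has left wall a - t and right wall b + t, which meet at t = (a - b)/2, where both equal (a + b)/2. So the mast (mean value) is at (a + b)/2.
Mean = (9 + (5))/2 = 14/2 = 7

7


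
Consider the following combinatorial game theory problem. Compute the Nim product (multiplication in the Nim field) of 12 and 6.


Nim multiplication is bilinear over XOR: (u XOR v) * w = (u*w) XOR (v*w).
So we split each operand into its bit components and XOR the pairwise Nim products.
12 = 4 + 8 (as XOR of powers of 2).
6 = 2 + 4 (as XOR of powers of 2).
Using the standard Nim-product table on single bits:
  2*2 = 3,   2*4 = 8,   2*8 = 12,
  4*4 = 6,   4*8 = 11,  8*8 = 13,
and  1*x = x (identity), k*l = l*k (commutative).
Pairwise Nim products:
  4 * 2 = 8
  4 * 4 = 6
  8 * 2 = 12
  8 * 4 = 11
XOR them: 8 XOR 6 XOR 12 XOR 11 = 9.
Result: 12 * 6 = 9 (in Nim).

9


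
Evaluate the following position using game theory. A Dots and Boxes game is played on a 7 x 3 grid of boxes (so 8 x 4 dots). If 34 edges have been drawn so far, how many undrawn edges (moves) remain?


Grid: 7 x 3 boxes, i.e. 8 rows and 4 columns of dots.
Horizontal edges: (rows + 1) * cols = 8 * 3 = 24
Vertical edges: rows * (cols + 1) = 7 * 4 = 28
Total edges: 24 + 28 = 52
Edges drawn: 34
Remaining: 52 - 34 = 18

18


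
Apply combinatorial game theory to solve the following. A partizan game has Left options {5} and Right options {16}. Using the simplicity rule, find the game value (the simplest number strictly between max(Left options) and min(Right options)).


Left options: {5}, max = 5
Right options: {16}, min = 16
All options are numbers and max(Left) < min(Right), so by the simplicity theorem the value is the simplest (earliest-born) number strictly between 5 and 16.
Integers 6 through 15 all lie strictly between 5 and 16.
Among integers, the simplest (lowest birthday = smallest |n|; 0 is born on day 0, +-n on day n) is 6.
No non-integer in the interval can be simpler: if x is a non-integer in the interval, then floor(x) or ceil(x) also lies in the interval (the interval contains an integer), and both are proper prefixes of x's sign expansion, i.e. born earlier. So the game value is 6.
Game value = 6

6


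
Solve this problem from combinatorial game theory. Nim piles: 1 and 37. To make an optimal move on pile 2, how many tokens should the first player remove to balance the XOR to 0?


Piles: 1 and 37
Current XOR: 1 XOR 37 = 36 (non-zero, so this is an N-position).
To make the XOR zero, we need to find a move that balances the piles.
For pile 2 (size 37): target = 37 XOR 36 = 1
We reduce pile 2 from 37 to 1.
Tokens removed: 37 - 1 = 36
Verification: 1 XOR 1 = 0

36


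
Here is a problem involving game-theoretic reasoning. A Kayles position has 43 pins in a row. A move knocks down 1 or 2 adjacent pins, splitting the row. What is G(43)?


Kayles: a move removes 1 or 2 adjacent pins from a contiguous row.
Removing pins from a row of k leaves two independent rows (a, b) with a + b = k - 1 (one pin) or a + b = k - 2 (two pins); an end removal gives a = 0.
By Sprague-Grundy, G(k) = mex{ G(a) XOR G(b) } over all these splits. G(0) = 0.
G(1): splits (0,0):0^0=0 -> mex({0}) = 1
G(2): splits (0,1):0^1=1 (0,0):0^0=0 -> mex({0, 1}) = 2
G(3): splits (0,2):0^2=2 (1,1):1^1=0 (0,1):0^1=1 -> mex({0, 1, 2}) = 3
G(4): splits (0,3):0^3=3 (1,2):1^2=3 (0,2):0^2=2 (1,1):1^1=0 -> mex({0, 2, 3}) = 1
G(5): splits (0,4):0^1=1 (1,3):1^3=2 (2,2):2^2=0 (0,3):0^3=3 (1,2):1^2=3 -> mex({0, 1, 2, 3}) = 4
G(6) = mex({0, 1, 2, 4}) = 3
G(7) = mex({0, 1, 3, 4, 5}) = 2
G(8) = mex({0, 2, 3, 5, 6}) = 1
G(9) = mex({0, 1, 2, 3, 6, 7}) = 4
G(10) = mex({0, 1, 3, 4, 5, 7}) = 2
G(11) = mex({0, 1, 2, 3, 4, 5}) = 6
G(12) = mex({0, 1, 2, 3, 5, 6, 7}) = 4
G(13) = mex({0, 2, 3, 4, 6, 7}) = 1
G(14) = mex({0, 1, 4, 5, 6, 7}) = 2
G(15) = mex({0, 1, 2, 3, 4, 5, 6}) = 7
G(16) = mex({0, 2, 3, 5, 6, 7}) = 1
G(17) = mex({0, 1, 2, 3, 5, 6, 7}) = 4
G(18) = mex({0, 1, 2, 4, 5, 6}) = 3
G(19) = mex({0, 1, 3, 4, 5, 7}) = 2
G(20) = mex({0, 2, 3, 4, 5, 6, 7}) = 1
G(21) = mex({0, 1, 2, 3, 5, 6, 7}) = 4
G(22) = mex({0, 1, 2, 3, 4, 5, 7}) = 6
G(23) = mex({0, 1, 2, 3, 4, 5, 6}) = 7
G(24) = mex({0, 1, 2, 3, 5, 6, 7}) = 4
G(25) = mex({0, 2, 3, 4, 6, 7}) = 1
G(26) = mex({0, 1, 3, 4, 5, 6, 7}) = 2
G(27) = mex({0, 1, 2, 3, 4, 5, 6, 7}) = 8
G(28) = mex({0, 1, 2, 3, 4, 6, 7, 8}) = 5
G(29) = mex({0, 1, 2, 3, 5, 6, 7, 8, 9}) = 4
G(30) = mex({0, 1, 2, 3, 4, 5, 6, 9, 10}) = 7
G(31) = mex({0, 1, 3, 4, 5, 7, 10, 11}) = 2
G(32) = mex({0, 2, 3, 4, 5, 6, 7, 9, 11}) = 1
G(33) = mex({0, 1, 2, 3, 4, 5, 6, 7, 9, 12}) = 8
G(34) = mex({0, 1, 2, 3, 4, 5, 7, 8, 11, 12}) = 6
G(35) = mex({0, 1, 2, 3, 4, 5, 6, 8, 9, 10, 11}) = 7
G(36) = mex({0, 1, 2, 3, 5, 6, 7, 9, 10}) = 4
G(37) = mex({0, 2, 3, 4, 6, 7, 9, 10, 11, 12}) = 1
G(38) = mex({0, 1, 3, 4, 5, 6, 7, 9, 10, 11, 12}) = 2
G(39) = mex({0, 1, 2, 4, 5, 6, 7, 9, 10, 12, 14}) = 3
G(40) = mex({0, 2, 3, 4, 6, 7, 11, 12, 14}) = 1
G(41) = mex({0, 1, 2, 3, 5, 6, 7, 9, 10, 11, 12}) = 4
G(42) = mex({0, 1, 2, 3, 4, 5, 6, 9, 10}) = 7
G(43) = mex({0, 1, 3, 4, 5, 7, 9, 10, 12, 15}) = 2
Therefore G(43) = 2.

2


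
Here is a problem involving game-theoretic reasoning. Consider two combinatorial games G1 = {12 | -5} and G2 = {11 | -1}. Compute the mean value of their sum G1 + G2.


G1 = {12 | -5}, G2 = {11 | -1}
Each is a switch {a | b} with numbers a > b; its mean value is (a + b)/2, and mean value is additive over game sums: m(G1 + G2) = m(G1) + m(G2).
Mean of G1 = (12 + (-5))/2 = 7/2 = 7/2
Mean of G2 = (11 + (-1))/2 = 10/2 = 5
Mean of G1 + G2 = 7/2 + 5 = 17/2

17/2


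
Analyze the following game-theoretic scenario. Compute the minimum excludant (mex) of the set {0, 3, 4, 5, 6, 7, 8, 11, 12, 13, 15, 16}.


Set = {0, 3, 4, 5, 6, 7, 8, 11, 12, 13, 15, 16}
0 is in the set.
1 is NOT in the set. This is the mex.
mex = 1

1


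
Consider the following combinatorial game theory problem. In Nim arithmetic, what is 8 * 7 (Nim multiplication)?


Nim multiplication is bilinear over XOR: (u XOR v) * w = (u*w) XOR (v*w).
So we split each operand into its bit components and XOR the pairwise Nim products.
8 = 8 (as XOR of powers of 2).
7 = 1 + 2 + 4 (as XOR of powers of 2).
Using the standard Nim-product table on single bits:
  2*2 = 3,   2*4 = 8,   2*8 = 12,
  4*4 = 6,   4*8 = 11,  8*8 = 13,
and  1*x = x (identity), k*l = l*k (commutative).
Pairwise Nim products:
  8 * 1 = 8
  8 * 2 = 12
  8 * 4 = 11
XOR them: 8 XOR 12 XOR 11 = 15.
Result: 8 * 7 = 15 (in Nim).

15


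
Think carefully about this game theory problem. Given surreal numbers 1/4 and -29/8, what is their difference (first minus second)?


x = 1/4, y = -29/8
Converting to common denominator: 8
x = 2/8, y = -29/8
x - y = 1/4 - -29/8 = 31/8

31/8


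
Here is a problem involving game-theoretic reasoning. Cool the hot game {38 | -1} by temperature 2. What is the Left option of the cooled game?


Original game: {38 | -1} (a switch {a | b} with a > b).
Cooling by t (for t below the temperature (a - b)/2 = 39/2) taxes each move by t: {a | b} cooled by t is {a - t | b + t}.
Cooling amount: t = 2
Cooled Left option: 38 - 2 = 36
Cooled Right option: -1 + 2 = 1
Cooled game: {36 | 1}
Left option = 36

36


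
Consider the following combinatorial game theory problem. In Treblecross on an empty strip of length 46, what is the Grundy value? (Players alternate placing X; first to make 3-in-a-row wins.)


Treblecross: place X on empty cells; 3-in-a-row wins.
Playing within two cells of an existing X lets the opponent win at once, so sensible play treats the cells i-2..i+2 around each X as dead. The player left with no safe cell loses, so this is a normal-play take-away game on strips of safe cells.
Placing X at cell i (0-indexed) of a strip of k safe cells leaves independent strips of sizes max(0, i-2) and max(0, k-i-3). Hence G(k) = mex{ G(max(0,i-2)) XOR G(max(0,k-i-3)) : 0 <= i < k }, with G(0) = 0.
G(1): splits (0,0):0^0=0 -> mex({0}) = 1
G(2): splits (0,0):0^0=0 -> mex({0}) = 1
G(3): splits (0,0):0^0=0 -> mex({0}) = 1
G(4): splits (0,1):0^1=1 (0,0):0^0=0 -> mex({0, 1}) = 2
G(5): splits (0,2):0^1=1 (0,1):0^1=1 (0,0):0^0=0 -> mex({0, 1}) = 2
G(6) = mex({1}) = 0
G(7) = mex({0, 1, 2}) = 3
G(8) = mex({0, 1, 2}) = 3
G(9) = mex({0, 2}) = 1
G(10) = mex({0, 2, 3}) = 1
G(11) = mex({0, 3}) = 1
G(12) = mex({1, 3}) = 0
G(13) = mex({0, 1, 2, 3}) = 4
G(14) = mex({0, 1, 2}) = 3
G(15) = mex({0, 1, 2}) = 3
G(16) = mex({0, 1, 2, 4}) = 3
G(17) = mex({0, 1, 3, 4}) = 2
G(18) = mex({0, 1, 3, 4}) = 2
G(19) = mex({0, 1, 3, 5}) = 2
G(20) = mex({0, 1, 2, 3, 5}) = 4
G(21) = mex({0, 1, 2, 3, 5}) = 4
G(22) = mex({1, 2, 6}) = 0
G(23) = mex({0, 1, 2, 3, 4, 6}) = 5
G(24) = mex({0, 1, 2, 3, 4}) = 5
G(25) = mex({0, 1, 3, 4, 7}) = 2
G(26) = mex({0, 1, 3, 4, 5, 7}) = 2
G(27) = mex({0, 1, 3, 5}) = 2
G(28) = mex({0, 1, 2, 5}) = 3
G(29) = mex({0, 1, 2, 4, 5, 6}) = 3
G(30) = mex({1, 2, 4, 6}) = 0
G(31) = mex({0, 1, 2, 3, 4, 6}) = 5
G(32) = mex({1, 2, 3, 4, 7}) = 0
G(33) = mex({0, 3, 7}) = 1
G(34) = mex({0, 2, 3, 5, 7}) = 1
G(35) = mex({0, 2, 3, 5, 6}) = 1
G(36) = mex({0, 1, 2, 5, 6}) = 3
G(37) = mex({0, 1, 2, 4, 5, 6}) = 3
G(38) = mex({0, 1, 2, 4}) = 3
G(39) = mex({0, 1, 2, 3, 4, 7}) = 5
G(40) = mex({0, 1, 2, 3, 4, 5, 7}) = 6
G(41) = mex({0, 1, 2, 3, 5, 7}) = 4
G(42) = mex({0, 1, 2, 3, 5, 6, 7}) = 4
G(43) = mex({0, 2, 3, 5, 6}) = 1
G(44) = mex({1, 2, 3, 4, 5, 6}) = 0
G(45) = mex({0, 1, 2, 3, 4, 6, 7}) = 5
G(46) = mex({0, 1, 2, 3, 4, 7}) = 5
Therefore G(46) = 5.

5


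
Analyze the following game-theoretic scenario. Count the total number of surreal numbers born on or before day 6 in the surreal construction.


Day 0: {|} = 0 is born. Count = 1.
Day n: the number of surreal numbers born by day n is 2^(n+1) - 1.
By day 0: 2^1 - 1 = 1
By day 1: 2^2 - 1 = 3
By day 2: 2^3 - 1 = 7
By day 3: 2^4 - 1 = 15
By day 4: 2^5 - 1 = 31
By day 5: 2^6 - 1 = 63
By day 6: 2^7 - 1 = 127
By day 6: 127 surreal numbers.

127


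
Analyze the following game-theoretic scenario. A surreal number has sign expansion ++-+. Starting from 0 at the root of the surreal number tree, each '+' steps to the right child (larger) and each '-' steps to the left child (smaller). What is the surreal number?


Sign expansion: ++-+
Rule: track bounds (lo, hi), initially (-inf, +inf). On '+', the current value becomes lo and we move to the simplest number in (value, hi): value + 1 if hi = +inf, otherwise the midpoint (value + hi)/2. On '-', the current value becomes hi and we move to value - 1 if lo = -inf, otherwise the midpoint (lo + value)/2.
Start at 0.
Step 1: sign = +, move right. Bounds: (0, +inf). Value = 1
Step 2: sign = +, move right. Bounds: (1, +inf). Value = 2
Step 3: sign = -, move left. Bounds: (1, 2). Value = 3/2
Step 4: sign = +, move right. Bounds: (3/2, 2). Value = 7/4
The surreal number with sign expansion ++-+ is 7/4.

7/4


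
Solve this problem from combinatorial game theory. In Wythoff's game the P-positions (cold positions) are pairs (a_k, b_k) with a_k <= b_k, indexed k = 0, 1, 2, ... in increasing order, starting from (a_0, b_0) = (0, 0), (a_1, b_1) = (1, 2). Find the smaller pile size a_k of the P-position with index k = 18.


By Wythoff's theorem, a_k = floor(k * phi) and b_k = floor(k * phi^2) = a_k + k, where phi = (1 + sqrt(5))/2 is the golden ratio.
phi = (1 + sqrt(5))/2 = 1.618034
k = 18
k * phi = 18 * 1.618034 = 29.124612
a_18 = floor(k * phi) = 29

29


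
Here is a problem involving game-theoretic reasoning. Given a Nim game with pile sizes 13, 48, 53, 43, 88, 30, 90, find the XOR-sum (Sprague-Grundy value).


We need the XOR (exclusive or) of all pile sizes.
After XOR-ing pile 1 (size 13): 0 XOR 13 = 13
After XOR-ing pile 2 (size 48): 13 XOR 48 = 61
After XOR-ing pile 3 (size 53): 61 XOR 53 = 8
After XOR-ing pile 4 (size 43): 8 XOR 43 = 35
After XOR-ing pile 5 (size 88): 35 XOR 88 = 123
After XOR-ing pile 6 (size 30): 123 XOR 30 = 101
After XOR-ing pile 7 (size 90): 101 XOR 90 = 63
The Nim-value of this position is 63.

63


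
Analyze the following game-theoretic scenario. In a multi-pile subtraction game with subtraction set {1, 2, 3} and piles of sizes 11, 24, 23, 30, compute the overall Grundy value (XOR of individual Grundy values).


Subtraction set: {1, 2, 3}
For this subtraction set, G(n) = n mod 4 (period = max + 1 = 4).
Pile 1 (size 11): G(11) = 11 mod 4 = 3
Pile 2 (size 24): G(24) = 24 mod 4 = 0
Pile 3 (size 23): G(23) = 23 mod 4 = 3
Pile 4 (size 30): G(30) = 30 mod 4 = 2
Total Grundy value = XOR of all: 3 XOR 0 XOR 3 XOR 2 = 2

2


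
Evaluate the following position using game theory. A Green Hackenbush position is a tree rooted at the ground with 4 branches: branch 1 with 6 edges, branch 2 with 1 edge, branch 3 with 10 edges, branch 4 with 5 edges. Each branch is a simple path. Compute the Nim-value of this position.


The tree has 4 branches from the ground vertex.
In Green Hackenbush, the Nim-value of a simple path of length k is k.
Branch 1: length 6, Nim-value = 6
Branch 2: length 1, Nim-value = 1
Branch 3: length 10, Nim-value = 10
Branch 4: length 5, Nim-value = 5
Total Nim-value = XOR of all branch values:
0 XOR 6 = 6
6 XOR 1 = 7
7 XOR 10 = 13
13 XOR 5 = 8
Nim-value of the tree = 8

8


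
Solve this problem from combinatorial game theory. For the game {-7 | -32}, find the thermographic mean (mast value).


Game = {-7 | -32}, a switch {a | b} with numbers a > b.
Its thermograph has left wall a - t and right wall b + t, which meet at t = (a - b)/2, where both equal (a + b)/2. So the mast (mean value) is at (a + b)/2.
Mean = (-7 + (-32))/2 = -39/2 = -39/2

-39/2


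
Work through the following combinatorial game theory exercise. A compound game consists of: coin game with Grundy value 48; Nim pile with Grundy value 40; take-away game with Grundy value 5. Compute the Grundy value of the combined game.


By the Sprague-Grundy theorem, the Grundy value of a sum of games is the XOR of individual Grundy values.
coin game: Grundy value = 48. Running XOR: 0 XOR 48 = 48
Nim pile: Grundy value = 40. Running XOR: 48 XOR 40 = 24
take-away game: Grundy value = 5. Running XOR: 24 XOR 5 = 29
The combined Grundy value is 29.

29


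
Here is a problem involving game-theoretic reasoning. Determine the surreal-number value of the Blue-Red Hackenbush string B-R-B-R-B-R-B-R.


Edges (from ground): B-R-B-R-B-R-B-R
By Berlekamp's sign-expansion rule, a Blue-Red Hackenbush stalk has the value of the surreal number whose sign sequence is the edge sequence with B -> + and R -> -.
Sign sequence: +-+-+-+-
Trace the sign expansion in the surreal number tree, starting from 0:
Edge 1: B (sign +) -> bounds (0, +inf), value = 1
Edge 2: R (sign -) -> bounds (0, 1), value = 1/2
Edge 3: B (sign +) -> bounds (1/2, 1), value = 3/4
Edge 4: R (sign -) -> bounds (1/2, 3/4), value = 5/8
Edge 5: B (sign +) -> bounds (5/8, 3/4), value = 11/16
Edge 6: R (sign -) -> bounds (5/8, 11/16), value = 21/32
Edge 7: B (sign +) -> bounds (21/32, 11/16), value = 43/64
Edge 8: R (sign -) -> bounds (21/32, 43/64), value = 85/128
Game value = 85/128

85/128


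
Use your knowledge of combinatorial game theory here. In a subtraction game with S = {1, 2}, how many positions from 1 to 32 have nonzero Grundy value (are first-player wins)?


Subtraction set S = {1, 2}, so G(n) = n mod 3.
G(n) = 0 when n is a multiple of 3.
Multiples of 3 in [1, 32]: 10
N-positions (nonzero Grundy) = 32 - 10 = 22

22


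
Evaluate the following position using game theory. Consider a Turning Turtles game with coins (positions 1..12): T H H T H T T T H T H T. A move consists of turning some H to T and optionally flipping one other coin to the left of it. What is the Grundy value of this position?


Coins: T H H T H T T T H T H T
Key fact: a single head at position k behaves exactly like a Nim heap of size k (turning it to T and optionally flipping a coin at j < k corresponds to moving the heap from k to j, or to 0), and heads combine as a disjunctive sum (two heads at the same place would cancel, matching j XOR j = 0). So the Nim-value is the XOR of the 1-indexed positions of the heads.
Face-up positions (1-indexed): [2, 3, 5, 9, 11]
XOR 0 with 2: 0 XOR 2 = 2
XOR 2 with 3: 2 XOR 3 = 1
XOR 1 with 5: 1 XOR 5 = 4
XOR 4 with 9: 4 XOR 9 = 13
XOR 13 with 11: 13 XOR 11 = 6
Nim-value = 6

6


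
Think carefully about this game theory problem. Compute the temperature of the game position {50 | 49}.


The game is {50 | 49}, a switch {a | b} with numbers a > b.
Cooling {a | b} by t gives {a - t | b + t}, which stops being hot when a - t = b + t, i.e. at t = (a - b)/2. So the temperature of a switch is (a - b)/2.
Temperature = (Left option - Right option) / 2
= (50 - (49)) / 2
= 1 / 2
= 1/2

1/2


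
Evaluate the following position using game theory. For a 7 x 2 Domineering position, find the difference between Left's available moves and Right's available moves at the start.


Board is 7 x 2 (rows x cols).
Left (vertical) placements: (rows-1) * cols = 6 * 2 = 12
Right (horizontal) placements: rows * (cols-1) = 7 * 1 = 7
Advantage = Left - Right = 12 - 7 = 5

5


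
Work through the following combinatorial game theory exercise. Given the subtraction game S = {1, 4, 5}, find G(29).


The subtraction set is S = {1, 4, 5}.
G(k) = mex{ G(k - s) : s in S, s <= k }. We compute iteratively: G(0) = 0.
G(1) = mex({0}) = 1
G(2) = mex({1}) = 0
G(3) = mex({0}) = 1
G(4) = mex({0, 1}) = 2
G(5) = mex({0, 1, 2}) = 3
G(6) = mex({0, 1, 3}) = 2
G(7) = mex({0, 1, 2}) = 3
G(8) = mex({1, 2, 3}) = 0
G(9) = mex({0, 2, 3}) = 1
G(10) = mex({1, 2, 3}) = 0
G(11) = mex({0, 2, 3}) = 1
G(12) = mex({0, 1, 3}) = 2
Observe that G(8)..G(12) = 0, 1, 0, 1, 2 repeats G(0)..G(4) = 0, 1, 0, 1, 2.
For k >= max(S) = 5, G(k) is determined by the previous 5 values G(k-5)..G(k-1); a window of 5 consecutive values has recurred shifted by 8, so by induction G(k + 8) = G(k) for all k >= 0: the sequence is periodic from the start with period 8.
One period: G(0..7) = 0, 1, 0, 1, 2, 3, 2, 3.
29 mod 8 = 5, so G(29) = G(5) = 3.

3


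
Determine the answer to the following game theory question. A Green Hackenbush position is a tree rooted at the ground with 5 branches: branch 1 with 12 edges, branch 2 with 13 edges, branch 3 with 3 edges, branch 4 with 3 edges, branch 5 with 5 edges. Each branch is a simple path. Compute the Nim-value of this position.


The tree has 5 branches from the ground vertex.
In Green Hackenbush, the Nim-value of a simple path of length k is k.
Branch 1: length 12, Nim-value = 12
Branch 2: length 13, Nim-value = 13
Branch 3: length 3, Nim-value = 3
Branch 4: length 3, Nim-value = 3
Branch 5: length 5, Nim-value = 5
Total Nim-value = XOR of all branch values:
0 XOR 12 = 12
12 XOR 13 = 1
1 XOR 3 = 2
2 XOR 3 = 1
1 XOR 5 = 4
Nim-value of the tree = 4

4


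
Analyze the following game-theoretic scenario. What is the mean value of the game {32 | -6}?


Game = {32 | -6}, a switch {a | b} with numbers a > b.
Its thermograph has left wall a - t and right wall b + t, which meet at t = (a - b)/2, where both equal (a + b)/2. So the mast (mean value) is at (a + b)/2.
Mean = (32 + (-6))/2 = 26/2 = 13

13


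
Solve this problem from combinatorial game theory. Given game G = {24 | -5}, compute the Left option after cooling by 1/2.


Original game: {24 | -5} (a switch {a | b} with a > b).
Cooling by t (for t below the temperature (a - b)/2 = 29/2) taxes each move by t: {a | b} cooled by t is {a - t | b + t}.
Cooling amount: t = 1/2
Cooled Left option: 24 - 1/2 = 47/2
Cooled Right option: -5 + 1/2 = -9/2
Cooled game: {47/2 | -9/2}
Left option = 47/2

47/2


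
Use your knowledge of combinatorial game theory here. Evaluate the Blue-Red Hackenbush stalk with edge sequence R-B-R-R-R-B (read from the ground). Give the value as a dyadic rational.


Edges (from ground): R-B-R-R-R-B
By Berlekamp's sign-expansion rule, a Blue-Red Hackenbush stalk has the value of the surreal number whose sign sequence is the edge sequence with B -> + and R -> -.
Sign sequence: -+---+
Trace the sign expansion in the surreal number tree, starting from 0:
Edge 1: R (sign -) -> bounds (-inf, 0), value = -1
Edge 2: B (sign +) -> bounds (-1, 0), value = -1/2
Edge 3: R (sign -) -> bounds (-1, -1/2), value = -3/4
Edge 4: R (sign -) -> bounds (-1, -3/4), value = -7/8
Edge 5: R (sign -) -> bounds (-1, -7/8), value = -15/16
Edge 6: B (sign +) -> bounds (-15/16, -7/8), value = -29/32
Game value = -29/32

-29/32


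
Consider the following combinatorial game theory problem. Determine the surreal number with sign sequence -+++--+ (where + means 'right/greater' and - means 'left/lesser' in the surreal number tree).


Sign expansion: -+++--+
Rule: track bounds (lo, hi), initially (-inf, +inf). On '+', the current value becomes lo and we move to the simplest number in (value, hi): value + 1 if hi = +inf, otherwise the midpoint (value + hi)/2. On '-', the current value becomes hi and we move to value - 1 if lo = -inf, otherwise the midpoint (lo + value)/2.
Start at 0.
Step 1: sign = -, move left. Bounds: (-inf, 0). Value = -1
Step 2: sign = +, move right. Bounds: (-1, 0). Value = -1/2
Step 3: sign = +, move right. Bounds: (-1/2, 0). Value = -1/4
Step 4: sign = +, move right. Bounds: (-1/4, 0). Value = -1/8
Step 5: sign = -, move left. Bounds: (-1/4, -1/8). Value = -3/16
Step 6: sign = -, move left. Bounds: (-1/4, -3/16). Value = -7/32
Step 7: sign = +, move right. Bounds: (-7/32, -3/16). Value = -13/64
The surreal number with sign expansion -+++--+ is -13/64.

-13/64


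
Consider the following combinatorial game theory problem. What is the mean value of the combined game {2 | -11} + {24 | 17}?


G1 = {2 | -11}, G2 = {24 | 17}
Each is a switch {a | b} with numbers a > b; its mean value is (a + b)/2, and mean value is additive over game sums: m(G1 + G2) = m(G1) + m(G2).
Mean of G1 = (2 + (-11))/2 = -9/2 = -9/2
Mean of G2 = (24 + (17))/2 = 41/2 = 41/2
Mean of G1 + G2 = -9/2 + 41/2 = 16

16


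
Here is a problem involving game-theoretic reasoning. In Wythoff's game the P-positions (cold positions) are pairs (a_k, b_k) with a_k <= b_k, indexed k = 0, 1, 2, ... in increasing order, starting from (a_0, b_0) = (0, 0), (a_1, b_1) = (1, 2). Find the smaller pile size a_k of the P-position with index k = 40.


By Wythoff's theorem, a_k = floor(k * phi) and b_k = floor(k * phi^2) = a_k + k, where phi = (1 + sqrt(5))/2 is the golden ratio.
phi = (1 + sqrt(5))/2 = 1.618034
k = 40
k * phi = 40 * 1.618034 = 64.721360
a_40 = floor(k * phi) = 64

64


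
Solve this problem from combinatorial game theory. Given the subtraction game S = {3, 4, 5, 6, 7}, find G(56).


The subtraction set is S = {3, 4, 5, 6, 7}.
G(k) = mex{ G(k - s) : s in S, s <= k }. We compute iteratively: G(0) = 0.
G(1) = mex({}) = 0
G(2) = mex({}) = 0
G(3) = mex({0}) = 1
G(4) = mex({0}) = 1
G(5) = mex({0}) = 1
G(6) = mex({0, 1}) = 2
G(7) = mex({0, 1}) = 2
G(8) = mex({0, 1}) = 2
G(9) = mex({0, 1, 2}) = 3
G(10) = mex({1, 2}) = 0
G(11) = mex({1, 2}) = 0
G(12) = mex({1, 2, 3}) = 0
G(13) = mex({0, 2, 3}) = 1
G(14) = mex({0, 2, 3}) = 1
G(15) = mex({0, 2, 3}) = 1
G(16) = mex({0, 1, 3}) = 2
Observe that G(10)..G(16) = 0, 0, 0, 1, 1, 1, 2 repeats G(0)..G(6) = 0, 0, 0, 1, 1, 1, 2.
For k >= max(S) = 7, G(k) is determined by the previous 7 values G(k-7)..G(k-1); a window of 7 consecutive values has recurred shifted by 10, so by induction G(k + 10) = G(k) for all k >= 0: the sequence is periodic from the start with period 10.
One period: G(0..9) = 0, 0, 0, 1, 1, 1, 2, 2, 2, 3.
56 mod 10 = 6, so G(56) = G(6) = 2.

2


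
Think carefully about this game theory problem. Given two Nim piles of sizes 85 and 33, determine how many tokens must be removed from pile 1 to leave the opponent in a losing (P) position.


Piles: 85 and 33
Current XOR: 85 XOR 33 = 116 (non-zero, so this is an N-position).
To make the XOR zero, we need to find a move that balances the piles.
For pile 1 (size 85): target = 85 XOR 116 = 33
We reduce pile 1 from 85 to 33.
Tokens removed: 85 - 33 = 52
Verification: 33 XOR 33 = 0

52


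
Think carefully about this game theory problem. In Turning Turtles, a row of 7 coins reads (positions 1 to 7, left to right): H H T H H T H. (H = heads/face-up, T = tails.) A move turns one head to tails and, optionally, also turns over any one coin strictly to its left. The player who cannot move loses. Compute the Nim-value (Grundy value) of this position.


Coins: H H T H H T H
Key fact: a single head at position k behaves exactly like a Nim heap of size k (turning it to T and optionally flipping a coin at j < k corresponds to moving the heap from k to j, or to 0), and heads combine as a disjunctive sum (two heads at the same place would cancel, matching j XOR j = 0). So the Nim-value is the XOR of the 1-indexed positions of the heads.
Face-up positions (1-indexed): [1, 2, 4, 5, 7]
XOR 0 with 1: 0 XOR 1 = 1
XOR 1 with 2: 1 XOR 2 = 3
XOR 3 with 4: 3 XOR 4 = 7
XOR 7 with 5: 7 XOR 5 = 2
XOR 2 with 7: 2 XOR 7 = 5
Nim-value = 5

5


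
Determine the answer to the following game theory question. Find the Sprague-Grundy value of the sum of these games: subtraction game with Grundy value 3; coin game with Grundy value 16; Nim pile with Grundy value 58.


By the Sprague-Grundy theorem, the Grundy value of a sum of games is the XOR of individual Grundy values.
subtraction game: Grundy value = 3. Running XOR: 0 XOR 3 = 3
coin game: Grundy value = 16. Running XOR: 3 XOR 16 = 19
Nim pile: Grundy value = 58. Running XOR: 19 XOR 58 = 41
The combined Grundy value is 41.

41


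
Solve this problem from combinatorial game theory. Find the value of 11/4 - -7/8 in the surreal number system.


x = 11/4, y = -7/8
Converting to common denominator: 8
x = 22/8, y = -7/8
x - y = 11/4 - -7/8 = 29/8

29/8


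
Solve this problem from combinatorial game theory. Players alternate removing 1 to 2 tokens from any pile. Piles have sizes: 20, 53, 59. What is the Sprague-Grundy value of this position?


Subtraction set: {1, 2}
For this subtraction set, G(n) = n mod 3 (period = max + 1 = 3).
Pile 1 (size 20): G(20) = 20 mod 3 = 2
Pile 2 (size 53): G(53) = 53 mod 3 = 2
Pile 3 (size 59): G(59) = 59 mod 3 = 2
Total Grundy value = XOR of all: 2 XOR 2 XOR 2 = 2

2


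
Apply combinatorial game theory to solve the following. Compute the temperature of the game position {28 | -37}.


The game is {28 | -37}, a switch {a | b} with numbers a > b.
Cooling {a | b} by t gives {a - t | b + t}, which stops being hot when a - t = b + t, i.e. at t = (a - b)/2. So the temperature of a switch is (a - b)/2.
Temperature = (Left option - Right option) / 2
= (28 - (-37)) / 2
= 65 / 2
= 65/2

65/2


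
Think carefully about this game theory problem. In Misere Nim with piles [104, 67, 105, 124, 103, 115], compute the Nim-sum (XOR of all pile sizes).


We need the XOR (exclusive or) of all pile sizes.
After XOR-ing pile 1 (size 104): 0 XOR 104 = 104
After XOR-ing pile 2 (size 67): 104 XOR 67 = 43
After XOR-ing pile 3 (size 105): 43 XOR 105 = 66
After XOR-ing pile 4 (size 124): 66 XOR 124 = 62
After XOR-ing pile 5 (size 103): 62 XOR 103 = 89
After XOR-ing pile 6 (size 115): 89 XOR 115 = 42
The Nim-value of this position is 42.

42


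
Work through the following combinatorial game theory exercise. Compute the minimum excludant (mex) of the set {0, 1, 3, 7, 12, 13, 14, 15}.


Set = {0, 1, 3, 7, 12, 13, 14, 15}
0 is in the set.
1 is in the set.
2 is NOT in the set. This is the mex.
mex = 2

2


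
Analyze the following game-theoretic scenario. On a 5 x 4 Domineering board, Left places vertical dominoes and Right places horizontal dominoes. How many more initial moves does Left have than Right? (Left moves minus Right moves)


Board is 5 x 4 (rows x cols).
Left (vertical) placements: (rows-1) * cols = 4 * 4 = 16
Right (horizontal) placements: rows * (cols-1) = 5 * 3 = 15
Advantage = Left - Right = 16 - 15 = 1

1


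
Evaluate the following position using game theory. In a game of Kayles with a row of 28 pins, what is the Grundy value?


Kayles: a move removes 1 or 2 adjacent pins from a contiguous row.
Removing pins from a row of k leaves two independent rows (a, b) with a + b = k - 1 (one pin) or a + b = k - 2 (two pins); an end removal gives a = 0.
By Sprague-Grundy, G(k) = mex{ G(a) XOR G(b) } over all these splits. G(0) = 0.
G(1): splits (0,0):0^0=0 -> mex({0}) = 1
G(2): splits (0,1):0^1=1 (0,0):0^0=0 -> mex({0, 1}) = 2
G(3): splits (0,2):0^2=2 (1,1):1^1=0 (0,1):0^1=1 -> mex({0, 1, 2}) = 3
G(4): splits (0,3):0^3=3 (1,2):1^2=3 (0,2):0^2=2 (1,1):1^1=0 -> mex({0, 2, 3}) = 1
G(5): splits (0,4):0^1=1 (1,3):1^3=2 (2,2):2^2=0 (0,3):0^3=3 (1,2):1^2=3 -> mex({0, 1, 2, 3}) = 4
G(6) = mex({0, 1, 2, 4}) = 3
G(7) = mex({0, 1, 3, 4, 5}) = 2
G(8) = mex({0, 2, 3, 5, 6}) = 1
G(9) = mex({0, 1, 2, 3, 6, 7}) = 4
G(10) = mex({0, 1, 3, 4, 5, 7}) = 2
G(11) = mex({0, 1, 2, 3, 4, 5}) = 6
G(12) = mex({0, 1, 2, 3, 5, 6, 7}) = 4
G(13) = mex({0, 2, 3, 4, 6, 7}) = 1
G(14) = mex({0, 1, 4, 5, 6, 7}) = 2
G(15) = mex({0, 1, 2, 3, 4, 5, 6}) = 7
G(16) = mex({0, 2, 3, 5, 6, 7}) = 1
G(17) = mex({0, 1, 2, 3, 5, 6, 7}) = 4
G(18) = mex({0, 1, 2, 4, 5, 6}) = 3
G(19) = mex({0, 1, 3, 4, 5, 7}) = 2
G(20) = mex({0, 2, 3, 4, 5, 6, 7}) = 1
G(21) = mex({0, 1, 2, 3, 5, 6, 7}) = 4
G(22) = mex({0, 1, 2, 3, 4, 5, 7}) = 6
G(23) = mex({0, 1, 2, 3, 4, 5, 6}) = 7
G(24) = mex({0, 1, 2, 3, 5, 6, 7}) = 4
G(25) = mex({0, 2, 3, 4, 6, 7}) = 1
G(26) = mex({0, 1, 3, 4, 5, 6, 7}) = 2
G(27) = mex({0, 1, 2, 3, 4, 5, 6, 7}) = 8
G(28) = mex({0, 1, 2, 3, 4, 6, 7, 8}) = 5
Therefore G(28) = 5.

5


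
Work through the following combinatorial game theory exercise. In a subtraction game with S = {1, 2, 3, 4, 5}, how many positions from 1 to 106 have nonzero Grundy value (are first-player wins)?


Subtraction set S = {1, 2, 3, 4, 5}, so G(n) = n mod 6.
G(n) = 0 when n is a multiple of 6.
Multiples of 6 in [1, 106]: 17
N-positions (nonzero Grundy) = 106 - 17 = 89

89


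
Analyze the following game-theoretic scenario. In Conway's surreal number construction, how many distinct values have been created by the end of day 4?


Day 0: {|} = 0 is born. Count = 1.
Day n: the number of surreal numbers born by day n is 2^(n+1) - 1.
By day 0: 2^1 - 1 = 1
By day 1: 2^2 - 1 = 3
By day 2: 2^3 - 1 = 7
By day 3: 2^4 - 1 = 15
By day 4: 2^5 - 1 = 31
By day 4: 31 surreal numbers.

31


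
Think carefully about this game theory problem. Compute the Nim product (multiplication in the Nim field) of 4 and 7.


Nim multiplication is bilinear over XOR: (u XOR v) * w = (u*w) XOR (v*w).
So we split each operand into its bit components and XOR the pairwise Nim products.
4 = 4 (as XOR of powers of 2).
7 = 1 + 2 + 4 (as XOR of powers of 2).
Using the standard Nim-product table on single bits:
  2*2 = 3,   2*4 = 8,   2*8 = 12,
  4*4 = 6,   4*8 = 11,  8*8 = 13,
and  1*x = x (identity), k*l = l*k (commutative).
Pairwise Nim products:
  4 * 1 = 4
  4 * 2 = 8
  4 * 4 = 6
XOR them: 4 XOR 8 XOR 6 = 10.
Result: 4 * 7 = 10 (in Nim).

10


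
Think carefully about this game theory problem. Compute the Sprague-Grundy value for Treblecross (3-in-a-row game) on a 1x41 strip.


Treblecross: place X on empty cells; 3-in-a-row wins.
Playing within two cells of an existing X lets the opponent win at once, so sensible play treats the cells i-2..i+2 around each X as dead. The player left with no safe cell loses, so this is a normal-play take-away game on strips of safe cells.
Placing X at cell i (0-indexed) of a strip of k safe cells leaves independent strips of sizes max(0, i-2) and max(0, k-i-3). Hence G(k) = mex{ G(max(0,i-2)) XOR G(max(0,k-i-3)) : 0 <= i < k }, with G(0) = 0.
G(1): splits (0,0):0^0=0 -> mex({0}) = 1
G(2): splits (0,0):0^0=0 -> mex({0}) = 1
G(3): splits (0,0):0^0=0 -> mex({0}) = 1
G(4): splits (0,1):0^1=1 (0,0):0^0=0 -> mex({0, 1}) = 2
G(5): splits (0,2):0^1=1 (0,1):0^1=1 (0,0):0^0=0 -> mex({0, 1}) = 2
G(6) = mex({1}) = 0
G(7) = mex({0, 1, 2}) = 3
G(8) = mex({0, 1, 2}) = 3
G(9) = mex({0, 2}) = 1
G(10) = mex({0, 2, 3}) = 1
G(11) = mex({0, 3}) = 1
G(12) = mex({1, 3}) = 0
G(13) = mex({0, 1, 2, 3}) = 4
G(14) = mex({0, 1, 2}) = 3
G(15) = mex({0, 1, 2}) = 3
G(16) = mex({0, 1, 2, 4}) = 3
G(17) = mex({0, 1, 3, 4}) = 2
G(18) = mex({0, 1, 3, 4}) = 2
G(19) = mex({0, 1, 3, 5}) = 2
G(20) = mex({0, 1, 2, 3, 5}) = 4
G(21) = mex({0, 1, 2, 3, 5}) = 4
G(22) = mex({1, 2, 6}) = 0
G(23) = mex({0, 1, 2, 3, 4, 6}) = 5
G(24) = mex({0, 1, 2, 3, 4}) = 5
G(25) = mex({0, 1, 3, 4, 7}) = 2
G(26) = mex({0, 1, 3, 4, 5, 7}) = 2
G(27) = mex({0, 1, 3, 5}) = 2
G(28) = mex({0, 1, 2, 5}) = 3
G(29) = mex({0, 1, 2, 4, 5, 6}) = 3
G(30) = mex({1, 2, 4, 6}) = 0
G(31) = mex({0, 1, 2, 3, 4, 6}) = 5
G(32) = mex({1, 2, 3, 4, 7}) = 0
G(33) = mex({0, 3, 7}) = 1
G(34) = mex({0, 2, 3, 5, 7}) = 1
G(35) = mex({0, 2, 3, 5, 6}) = 1
G(36) = mex({0, 1, 2, 5, 6}) = 3
G(37) = mex({0, 1, 2, 4, 5, 6}) = 3
G(38) = mex({0, 1, 2, 4}) = 3
G(39) = mex({0, 1, 2, 3, 4, 7}) = 5
G(40) = mex({0, 1, 2, 3, 4, 5, 7}) = 6
G(41) = mex({0, 1, 2, 3, 5, 7}) = 4
Therefore G(41) = 4.

4


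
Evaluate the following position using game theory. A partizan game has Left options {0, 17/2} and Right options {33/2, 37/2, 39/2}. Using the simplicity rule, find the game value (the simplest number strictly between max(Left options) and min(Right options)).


Left options: {0, 17/2}, max = 17/2
Right options: {33/2, 37/2, 39/2}, min = 33/2
All options are numbers and max(Left) < min(Right), so by the simplicity theorem the value is the simplest (earliest-born) number strictly between 17/2 and 33/2.
Integers 9 through 16 all lie strictly between 17/2 and 33/2.
Among integers, the simplest (lowest birthday = smallest |n|; 0 is born on day 0, +-n on day n) is 9.
No non-integer in the interval can be simpler: if x is a non-integer in the interval, then floor(x) or ceil(x) also lies in the interval (the interval contains an integer), and both are proper prefixes of x's sign expansion, i.e. born earlier. So the game value is 9.
Game value = 9

9


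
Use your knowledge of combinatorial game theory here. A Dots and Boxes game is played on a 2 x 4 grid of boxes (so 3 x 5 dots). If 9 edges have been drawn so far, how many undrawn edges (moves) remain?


Grid: 2 x 4 boxes, i.e. 3 rows and 5 columns of dots.
Horizontal edges: (rows + 1) * cols = 3 * 4 = 12
Vertical edges: rows * (cols + 1) = 2 * 5 = 10
Total edges: 12 + 10 = 22
Edges drawn: 9
Remaining: 22 - 9 = 13

13


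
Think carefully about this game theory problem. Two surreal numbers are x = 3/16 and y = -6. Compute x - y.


x = 3/16, y = -6
Converting to common denominator: 16
x = 3/16, y = -96/16
x - y = 3/16 - -6 = 99/16

99/16


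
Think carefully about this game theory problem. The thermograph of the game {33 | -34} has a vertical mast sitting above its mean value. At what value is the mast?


Game = {33 | -34}, a switch {a | b} with numbers a > b.
Its thermograph has left wall a - t and right wall b + t, which meet at t = (a - b)/2, where both equal (a + b)/2. So the mast (mean value) is at (a + b)/2.
Mean = (33 + (-34))/2 = -1/2 = -1/2

-1/2


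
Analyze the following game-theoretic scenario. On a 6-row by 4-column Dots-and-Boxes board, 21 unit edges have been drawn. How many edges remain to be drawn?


Grid: 6 x 4 boxes, i.e. 7 rows and 5 columns of dots.
Horizontal edges: (rows + 1) * cols = 7 * 4 = 28
Vertical edges: rows * (cols + 1) = 6 * 5 = 30
Total edges: 28 + 30 = 58
Edges drawn: 21
Remaining: 58 - 21 = 37

37
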